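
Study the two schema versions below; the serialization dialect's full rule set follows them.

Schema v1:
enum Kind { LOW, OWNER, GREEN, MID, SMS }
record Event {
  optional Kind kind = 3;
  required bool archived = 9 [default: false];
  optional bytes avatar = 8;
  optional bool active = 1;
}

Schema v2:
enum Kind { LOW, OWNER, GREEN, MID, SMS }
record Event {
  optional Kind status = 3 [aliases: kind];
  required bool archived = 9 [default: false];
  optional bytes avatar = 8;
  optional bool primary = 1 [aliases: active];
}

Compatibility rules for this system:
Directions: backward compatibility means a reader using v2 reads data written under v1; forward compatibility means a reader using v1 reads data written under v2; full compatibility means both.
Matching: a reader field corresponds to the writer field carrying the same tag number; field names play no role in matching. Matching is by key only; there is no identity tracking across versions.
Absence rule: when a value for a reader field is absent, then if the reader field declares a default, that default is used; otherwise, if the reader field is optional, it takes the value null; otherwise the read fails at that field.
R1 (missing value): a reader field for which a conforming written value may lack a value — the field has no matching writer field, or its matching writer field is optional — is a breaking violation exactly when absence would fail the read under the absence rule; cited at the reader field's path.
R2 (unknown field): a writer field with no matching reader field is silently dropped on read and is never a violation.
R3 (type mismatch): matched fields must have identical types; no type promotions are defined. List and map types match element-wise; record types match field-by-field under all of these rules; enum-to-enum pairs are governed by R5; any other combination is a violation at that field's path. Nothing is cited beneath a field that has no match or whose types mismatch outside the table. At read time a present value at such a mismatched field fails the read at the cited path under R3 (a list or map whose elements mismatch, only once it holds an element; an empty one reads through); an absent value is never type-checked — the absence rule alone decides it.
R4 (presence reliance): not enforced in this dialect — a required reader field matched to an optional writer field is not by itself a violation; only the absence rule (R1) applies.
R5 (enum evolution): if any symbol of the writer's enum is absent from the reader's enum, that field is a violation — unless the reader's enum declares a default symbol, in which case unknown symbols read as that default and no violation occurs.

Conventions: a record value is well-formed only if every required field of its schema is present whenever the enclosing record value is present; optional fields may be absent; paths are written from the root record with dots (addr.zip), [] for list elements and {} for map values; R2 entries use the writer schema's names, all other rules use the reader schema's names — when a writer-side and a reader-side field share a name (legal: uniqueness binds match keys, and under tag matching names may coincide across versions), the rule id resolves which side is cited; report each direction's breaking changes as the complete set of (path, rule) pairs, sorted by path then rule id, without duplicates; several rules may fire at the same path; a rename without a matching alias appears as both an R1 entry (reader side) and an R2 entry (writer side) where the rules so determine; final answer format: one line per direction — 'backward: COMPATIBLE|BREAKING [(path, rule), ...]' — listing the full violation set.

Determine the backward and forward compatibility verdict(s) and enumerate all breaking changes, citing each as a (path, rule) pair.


the writer's type comes first in each Event pair
checking backward for Event: reader v2 against writer v1:
  Kind -> Kind, writer optional: status aligns to kind
  bool -> bool, writer required: archived aligns to archived
  bytes -> bytes, writer optional: avatar aligns to avatar
  bool -> bool, writer optional: primary aligns to active
  => backward verdict for Event: COMPATIBLE, no violations
checking forward for Event: reader v1 against writer v2:
  Kind -> Kind, writer optional: kind aligns to status
  bool -> bool, writer required: archived aligns to archived
  bytes -> bytes, writer optional: avatar aligns to avatar
  bool -> bool, writer optional: active aligns to primary
  => forward verdict for Event: COMPATIBLE, no violations

backward: COMPATIBLE []; forward: COMPATIBLE []


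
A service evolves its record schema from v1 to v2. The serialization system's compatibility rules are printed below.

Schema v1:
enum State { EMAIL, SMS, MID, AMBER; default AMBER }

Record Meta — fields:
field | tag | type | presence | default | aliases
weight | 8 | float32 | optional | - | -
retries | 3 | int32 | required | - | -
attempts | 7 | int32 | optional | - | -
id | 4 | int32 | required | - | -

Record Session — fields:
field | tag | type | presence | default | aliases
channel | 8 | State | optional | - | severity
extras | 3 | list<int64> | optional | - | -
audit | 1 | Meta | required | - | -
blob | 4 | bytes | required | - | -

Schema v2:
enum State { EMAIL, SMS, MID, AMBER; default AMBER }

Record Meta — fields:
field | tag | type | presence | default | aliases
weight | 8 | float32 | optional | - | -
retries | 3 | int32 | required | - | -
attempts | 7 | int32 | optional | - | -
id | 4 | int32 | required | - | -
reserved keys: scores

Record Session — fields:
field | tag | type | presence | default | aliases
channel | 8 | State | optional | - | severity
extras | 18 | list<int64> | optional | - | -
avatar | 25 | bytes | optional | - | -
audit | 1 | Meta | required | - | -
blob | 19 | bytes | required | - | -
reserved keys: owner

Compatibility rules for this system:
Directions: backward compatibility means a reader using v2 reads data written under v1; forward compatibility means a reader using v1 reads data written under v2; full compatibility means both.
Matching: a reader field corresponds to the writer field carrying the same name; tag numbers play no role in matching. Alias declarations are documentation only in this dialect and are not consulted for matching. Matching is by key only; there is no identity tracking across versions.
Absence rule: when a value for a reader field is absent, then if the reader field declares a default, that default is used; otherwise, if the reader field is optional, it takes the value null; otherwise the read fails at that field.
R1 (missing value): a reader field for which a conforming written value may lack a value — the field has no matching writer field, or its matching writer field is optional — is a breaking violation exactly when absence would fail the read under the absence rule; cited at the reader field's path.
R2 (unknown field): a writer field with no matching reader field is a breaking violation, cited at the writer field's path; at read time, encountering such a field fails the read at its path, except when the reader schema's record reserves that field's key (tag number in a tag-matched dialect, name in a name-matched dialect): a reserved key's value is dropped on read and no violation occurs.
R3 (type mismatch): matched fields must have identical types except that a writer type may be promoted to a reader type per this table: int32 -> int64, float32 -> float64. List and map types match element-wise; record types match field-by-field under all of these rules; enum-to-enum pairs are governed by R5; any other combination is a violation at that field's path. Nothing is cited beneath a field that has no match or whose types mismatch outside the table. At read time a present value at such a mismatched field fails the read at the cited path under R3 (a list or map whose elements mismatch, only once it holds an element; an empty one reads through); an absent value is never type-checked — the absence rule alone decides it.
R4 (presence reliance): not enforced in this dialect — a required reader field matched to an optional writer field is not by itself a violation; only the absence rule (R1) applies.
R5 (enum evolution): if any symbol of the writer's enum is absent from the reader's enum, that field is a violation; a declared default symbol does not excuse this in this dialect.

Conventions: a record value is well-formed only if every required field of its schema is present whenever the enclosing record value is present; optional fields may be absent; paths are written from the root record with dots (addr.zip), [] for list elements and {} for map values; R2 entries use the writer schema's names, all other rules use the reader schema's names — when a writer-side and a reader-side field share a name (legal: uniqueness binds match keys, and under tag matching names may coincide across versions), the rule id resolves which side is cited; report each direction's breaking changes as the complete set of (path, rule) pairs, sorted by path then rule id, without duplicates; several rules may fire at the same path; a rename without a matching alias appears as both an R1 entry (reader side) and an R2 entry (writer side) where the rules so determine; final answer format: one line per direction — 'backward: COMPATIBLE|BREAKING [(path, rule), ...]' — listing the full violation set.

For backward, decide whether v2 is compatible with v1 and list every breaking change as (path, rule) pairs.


backward: COMPATIBLE []

each type pair in Session: writer, then reader
backward for Session (reader v2, writer v1):
  State -> State, writer optional: channel aligns to channel
  list<int64> -> list<int64>, writer optional: extras aligns to extras
  avatar has no writer counterpart
  Meta -> Meta, writer required: audit aligns to audit
  bytes -> bytes, writer required: blob aligns to blob
  float32 -> float32, writer optional: audit.weight aligns to audit.weight
  int32 -> int32, writer required: audit.retries aligns to audit.retries
  int32 -> int32, writer optional: audit.attempts aligns to audit.attempts
  int32 -> int32, writer required: audit.id aligns to audit.id
  nothing fires on Session: backward is COMPATIBLE
ruling out the remaining Session differences:
  field blob in record Session: tag 4 changed to 19 -> inert for the asked Session verdict: nothing fires
  field extras in record Session: tag 3 changed to 18 -> inert for the asked Session verdict: nothing fires
  added field avatar to record Session: optional bytes, tag 25 (in v2 it sits immediately before audit) -> fires only in the forward direction of Session, which is not asked here


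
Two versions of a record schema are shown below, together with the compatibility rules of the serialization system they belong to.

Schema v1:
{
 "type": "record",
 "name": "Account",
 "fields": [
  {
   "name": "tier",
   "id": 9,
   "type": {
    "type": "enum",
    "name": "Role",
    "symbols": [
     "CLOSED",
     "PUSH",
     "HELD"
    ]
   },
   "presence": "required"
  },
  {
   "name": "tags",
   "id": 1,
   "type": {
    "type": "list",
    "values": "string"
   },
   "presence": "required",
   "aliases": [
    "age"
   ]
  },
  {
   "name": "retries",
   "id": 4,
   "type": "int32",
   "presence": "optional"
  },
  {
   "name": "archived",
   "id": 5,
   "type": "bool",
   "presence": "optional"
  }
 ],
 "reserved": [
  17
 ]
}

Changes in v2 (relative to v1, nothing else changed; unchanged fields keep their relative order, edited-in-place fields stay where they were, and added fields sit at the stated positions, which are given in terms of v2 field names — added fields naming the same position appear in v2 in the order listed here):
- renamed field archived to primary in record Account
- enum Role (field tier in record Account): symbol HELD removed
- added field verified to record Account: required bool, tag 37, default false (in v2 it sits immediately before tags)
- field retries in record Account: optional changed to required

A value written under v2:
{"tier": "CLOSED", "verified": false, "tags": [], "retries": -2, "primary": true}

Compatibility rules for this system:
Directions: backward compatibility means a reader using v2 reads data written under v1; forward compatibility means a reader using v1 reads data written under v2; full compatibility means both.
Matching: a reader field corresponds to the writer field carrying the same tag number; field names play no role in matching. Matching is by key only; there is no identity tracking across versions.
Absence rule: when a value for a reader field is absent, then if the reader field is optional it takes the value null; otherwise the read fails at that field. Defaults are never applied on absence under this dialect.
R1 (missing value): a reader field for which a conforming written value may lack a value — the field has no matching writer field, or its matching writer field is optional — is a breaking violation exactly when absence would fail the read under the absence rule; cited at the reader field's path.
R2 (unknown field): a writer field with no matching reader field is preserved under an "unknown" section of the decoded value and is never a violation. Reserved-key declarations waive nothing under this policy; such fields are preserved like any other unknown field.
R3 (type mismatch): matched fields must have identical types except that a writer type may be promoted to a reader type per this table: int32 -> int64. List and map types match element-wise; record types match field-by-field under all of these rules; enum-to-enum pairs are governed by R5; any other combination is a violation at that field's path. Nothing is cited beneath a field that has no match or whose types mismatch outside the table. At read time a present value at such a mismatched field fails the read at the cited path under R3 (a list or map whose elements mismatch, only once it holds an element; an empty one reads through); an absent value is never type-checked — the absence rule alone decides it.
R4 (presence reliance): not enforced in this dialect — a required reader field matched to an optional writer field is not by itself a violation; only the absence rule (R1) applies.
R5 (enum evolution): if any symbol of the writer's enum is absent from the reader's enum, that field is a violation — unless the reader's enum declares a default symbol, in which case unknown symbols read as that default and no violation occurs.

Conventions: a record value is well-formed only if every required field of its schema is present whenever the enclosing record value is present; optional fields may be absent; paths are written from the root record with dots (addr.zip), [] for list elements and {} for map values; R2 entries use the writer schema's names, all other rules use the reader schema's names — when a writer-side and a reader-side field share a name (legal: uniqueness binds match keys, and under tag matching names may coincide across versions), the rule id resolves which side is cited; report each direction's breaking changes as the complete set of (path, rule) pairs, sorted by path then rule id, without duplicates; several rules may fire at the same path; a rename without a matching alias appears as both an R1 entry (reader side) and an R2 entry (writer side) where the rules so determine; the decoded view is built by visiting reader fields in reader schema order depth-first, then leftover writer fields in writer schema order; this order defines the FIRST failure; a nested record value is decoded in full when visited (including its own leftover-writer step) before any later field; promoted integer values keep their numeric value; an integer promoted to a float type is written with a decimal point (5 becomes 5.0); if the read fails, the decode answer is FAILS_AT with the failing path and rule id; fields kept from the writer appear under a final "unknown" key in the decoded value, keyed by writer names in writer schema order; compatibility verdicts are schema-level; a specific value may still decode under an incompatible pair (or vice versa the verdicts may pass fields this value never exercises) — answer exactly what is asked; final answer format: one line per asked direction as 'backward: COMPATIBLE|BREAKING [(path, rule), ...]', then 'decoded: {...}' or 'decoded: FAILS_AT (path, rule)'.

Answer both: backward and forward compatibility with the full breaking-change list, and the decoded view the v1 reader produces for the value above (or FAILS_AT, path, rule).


each type pair in Account: writer, then reader
backward on Account — v2 reading data written by v1:
  Role -> Role, writer required: tier aligns to tier
  no writer field matches reader verified
  list<string> -> list<string>, writer required: tags aligns to tags
  int32 -> int32, writer optional: retries aligns to retries
  bool -> bool, writer optional: primary aligns to archived
  violation R1 at retries
  violation R5 at tier
  violation R1 at verified
  => backward: BREAKING (3)
forward on Account — v1 reading data written by v2:
  Role -> Role, writer required: tier aligns to tier
  list<string> -> list<string>, writer required: tags aligns to tags
  int32 -> int32, writer required: retries aligns to retries
  bool -> bool, writer optional: archived aligns to primary
  leftover writer field: verified
  nothing fires on Account: forward is COMPATIBLE
migrating the Account value to v1:
  tier := "CLOSED"
  tags := []
  retries := -2
  archived := true (from writer primary)
  writer verified: kept under "unknown"
  => decoded: {"tier": "CLOSED", "tags": [], "retries": -2, "archived": true, "unknown": {"verified": false}}

backward: BREAKING [(retries, R1), (tier, R5), (verified, R1)]; forward: COMPATIBLE []; decoded: {"tier": "CLOSED", "tags": [], "retries": -2, "archived": true, "unknown": {"verified": false}}


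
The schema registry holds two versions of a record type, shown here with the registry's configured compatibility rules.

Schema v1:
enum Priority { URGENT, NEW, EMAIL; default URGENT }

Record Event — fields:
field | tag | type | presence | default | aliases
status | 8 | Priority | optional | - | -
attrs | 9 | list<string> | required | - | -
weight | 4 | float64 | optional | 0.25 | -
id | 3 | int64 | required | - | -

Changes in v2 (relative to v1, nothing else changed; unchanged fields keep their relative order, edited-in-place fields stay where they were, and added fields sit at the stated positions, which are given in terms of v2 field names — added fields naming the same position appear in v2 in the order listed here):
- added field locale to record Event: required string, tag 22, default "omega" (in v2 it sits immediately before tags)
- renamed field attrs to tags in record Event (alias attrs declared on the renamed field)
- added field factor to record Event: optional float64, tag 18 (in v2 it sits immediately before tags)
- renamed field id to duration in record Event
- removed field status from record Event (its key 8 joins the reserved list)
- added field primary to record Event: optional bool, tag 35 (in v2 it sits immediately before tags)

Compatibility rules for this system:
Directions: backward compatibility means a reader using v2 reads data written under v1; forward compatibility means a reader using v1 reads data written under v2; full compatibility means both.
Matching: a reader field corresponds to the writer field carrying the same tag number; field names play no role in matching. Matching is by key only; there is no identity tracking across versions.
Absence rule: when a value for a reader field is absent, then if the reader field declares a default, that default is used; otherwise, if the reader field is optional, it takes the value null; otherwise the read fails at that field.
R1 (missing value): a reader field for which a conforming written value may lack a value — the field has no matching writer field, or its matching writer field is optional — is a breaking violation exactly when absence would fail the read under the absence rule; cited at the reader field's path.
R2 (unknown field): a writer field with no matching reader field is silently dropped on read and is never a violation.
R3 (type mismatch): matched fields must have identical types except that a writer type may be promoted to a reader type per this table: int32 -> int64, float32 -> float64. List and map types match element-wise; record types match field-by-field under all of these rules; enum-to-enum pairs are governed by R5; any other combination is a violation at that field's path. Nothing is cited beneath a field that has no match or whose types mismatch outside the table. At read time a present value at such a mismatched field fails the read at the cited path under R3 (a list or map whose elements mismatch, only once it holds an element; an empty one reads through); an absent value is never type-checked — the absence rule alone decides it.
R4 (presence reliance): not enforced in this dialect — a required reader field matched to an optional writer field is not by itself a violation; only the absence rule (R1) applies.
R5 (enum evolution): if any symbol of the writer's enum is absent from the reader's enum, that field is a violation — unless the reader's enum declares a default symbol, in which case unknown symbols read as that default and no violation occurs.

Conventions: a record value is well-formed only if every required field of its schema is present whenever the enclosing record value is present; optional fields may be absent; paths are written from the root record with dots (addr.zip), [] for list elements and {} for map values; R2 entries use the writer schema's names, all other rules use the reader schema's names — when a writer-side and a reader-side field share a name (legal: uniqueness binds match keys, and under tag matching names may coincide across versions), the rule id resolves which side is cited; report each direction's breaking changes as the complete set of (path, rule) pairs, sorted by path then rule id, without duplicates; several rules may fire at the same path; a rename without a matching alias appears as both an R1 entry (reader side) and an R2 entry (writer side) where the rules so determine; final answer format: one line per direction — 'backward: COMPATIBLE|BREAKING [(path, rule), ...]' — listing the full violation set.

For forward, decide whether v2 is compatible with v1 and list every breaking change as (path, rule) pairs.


forward: COMPATIBLE []

the writer's type comes first in each Event pair
forward analysis of Event with v1 as reader and v2 as writer:
  status: no writer match
  list<string> -> list<string>, writer required: attrs aligns to tags
  float64 -> float64, writer optional: weight aligns to weight
  int64 -> int64, writer required: id aligns to duration
  writer field locale has no reader counterpart
  writer field factor has no reader counterpart
  writer field primary has no reader counterpart
  => no violations; forward on Event: COMPATIBLE
diffs on Event not affecting the asked answer:
  added field factor to record Event: optional float64, tag 18 (in v2 it sits immediately before tags) -> inert for the asked Event verdict: nothing fires
  renamed field attrs to tags in record Event (alias attrs declared on the renamed field) -> inert for the asked Event verdict: nothing fires
  added field primary to record Event: optional bool, tag 35 (in v2 it sits immediately before tags) -> inert for the asked Event verdict: nothing fires
  renamed field id to duration in record Event -> inert for the asked Event verdict: nothing fires
  removed field status from record Event (its key 8 joins the reserved list) -> inert for the asked Event verdict: nothing fires
  added field locale to record Event: required string, tag 22, default "omega" (in v2 it sits immediately before tags) -> inert for the asked Event verdict: nothing fires


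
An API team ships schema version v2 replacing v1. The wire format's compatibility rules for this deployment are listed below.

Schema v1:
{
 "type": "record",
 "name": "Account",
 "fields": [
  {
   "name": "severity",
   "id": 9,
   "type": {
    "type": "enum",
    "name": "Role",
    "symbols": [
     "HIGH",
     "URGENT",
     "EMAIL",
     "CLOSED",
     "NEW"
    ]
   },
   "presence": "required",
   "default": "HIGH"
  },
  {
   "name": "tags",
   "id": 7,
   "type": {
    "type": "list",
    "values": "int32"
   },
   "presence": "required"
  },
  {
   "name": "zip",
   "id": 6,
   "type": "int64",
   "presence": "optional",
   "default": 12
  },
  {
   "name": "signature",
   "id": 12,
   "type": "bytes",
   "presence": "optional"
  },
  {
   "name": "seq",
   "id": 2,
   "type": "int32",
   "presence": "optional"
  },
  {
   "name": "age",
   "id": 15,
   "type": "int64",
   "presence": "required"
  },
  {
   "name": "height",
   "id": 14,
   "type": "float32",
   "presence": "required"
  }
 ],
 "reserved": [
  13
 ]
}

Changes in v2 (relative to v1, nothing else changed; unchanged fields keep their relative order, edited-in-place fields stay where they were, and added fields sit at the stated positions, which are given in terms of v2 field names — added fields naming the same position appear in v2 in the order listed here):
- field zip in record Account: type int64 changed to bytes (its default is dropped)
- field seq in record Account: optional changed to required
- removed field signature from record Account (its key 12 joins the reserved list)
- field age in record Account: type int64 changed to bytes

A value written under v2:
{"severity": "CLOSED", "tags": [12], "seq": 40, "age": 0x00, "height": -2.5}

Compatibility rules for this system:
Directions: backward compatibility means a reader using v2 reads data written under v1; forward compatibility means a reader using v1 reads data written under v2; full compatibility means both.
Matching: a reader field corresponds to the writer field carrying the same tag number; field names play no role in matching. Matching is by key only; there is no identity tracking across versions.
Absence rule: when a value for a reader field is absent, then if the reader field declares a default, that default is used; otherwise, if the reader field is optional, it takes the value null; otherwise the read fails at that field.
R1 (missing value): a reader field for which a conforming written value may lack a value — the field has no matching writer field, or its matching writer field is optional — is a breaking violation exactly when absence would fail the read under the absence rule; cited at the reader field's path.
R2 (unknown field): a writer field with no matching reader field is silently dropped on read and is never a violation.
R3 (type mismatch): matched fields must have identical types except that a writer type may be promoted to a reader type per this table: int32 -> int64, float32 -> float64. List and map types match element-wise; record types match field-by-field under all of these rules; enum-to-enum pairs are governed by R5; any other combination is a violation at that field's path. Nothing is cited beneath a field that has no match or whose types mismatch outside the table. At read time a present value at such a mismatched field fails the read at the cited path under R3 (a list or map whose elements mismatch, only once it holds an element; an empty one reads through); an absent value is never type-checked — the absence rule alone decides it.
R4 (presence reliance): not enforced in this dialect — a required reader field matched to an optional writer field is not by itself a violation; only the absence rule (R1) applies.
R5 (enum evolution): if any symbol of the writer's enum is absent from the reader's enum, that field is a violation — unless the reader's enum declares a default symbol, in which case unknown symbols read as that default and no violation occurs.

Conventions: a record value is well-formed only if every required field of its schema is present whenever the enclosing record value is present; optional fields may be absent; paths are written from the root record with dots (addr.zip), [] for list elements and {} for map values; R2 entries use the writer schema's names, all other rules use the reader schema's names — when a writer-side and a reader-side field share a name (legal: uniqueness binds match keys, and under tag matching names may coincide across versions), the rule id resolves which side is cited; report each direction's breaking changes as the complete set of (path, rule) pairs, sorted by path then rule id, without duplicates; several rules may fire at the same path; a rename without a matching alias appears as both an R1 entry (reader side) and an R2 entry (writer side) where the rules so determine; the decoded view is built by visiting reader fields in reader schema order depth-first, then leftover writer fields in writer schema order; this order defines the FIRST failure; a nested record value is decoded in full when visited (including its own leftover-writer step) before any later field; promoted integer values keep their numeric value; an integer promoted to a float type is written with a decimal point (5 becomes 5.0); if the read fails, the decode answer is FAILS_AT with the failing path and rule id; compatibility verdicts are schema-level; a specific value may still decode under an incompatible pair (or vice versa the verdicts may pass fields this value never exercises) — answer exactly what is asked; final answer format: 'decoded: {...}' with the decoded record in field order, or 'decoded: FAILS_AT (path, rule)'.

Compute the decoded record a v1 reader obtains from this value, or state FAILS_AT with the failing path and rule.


the writer's type comes first in each Account pair
decode (reader v1):
  severity := "CLOSED"
  tags := [12]
  zip := 12 (absent -> default)
  signature := null (absent, optional -> null)
  seq := 40
  read fails at age under R3
  => FAILS_AT (age, R3)
the other Account changes do not affect what is asked:
  field zip in record Account: type int64 changed to bytes (its default is dropped) -> matters for Account compatibility verdicts, not for this value's decode
  field seq in record Account: optional changed to required -> matters for Account compatibility verdicts, not for this value's decode
  removed field signature from record Account (its key 12 joins the reserved list) -> fires no rule on Account under this dialect and leaves the result unchanged

decoded: FAILS_AT (age, R3)


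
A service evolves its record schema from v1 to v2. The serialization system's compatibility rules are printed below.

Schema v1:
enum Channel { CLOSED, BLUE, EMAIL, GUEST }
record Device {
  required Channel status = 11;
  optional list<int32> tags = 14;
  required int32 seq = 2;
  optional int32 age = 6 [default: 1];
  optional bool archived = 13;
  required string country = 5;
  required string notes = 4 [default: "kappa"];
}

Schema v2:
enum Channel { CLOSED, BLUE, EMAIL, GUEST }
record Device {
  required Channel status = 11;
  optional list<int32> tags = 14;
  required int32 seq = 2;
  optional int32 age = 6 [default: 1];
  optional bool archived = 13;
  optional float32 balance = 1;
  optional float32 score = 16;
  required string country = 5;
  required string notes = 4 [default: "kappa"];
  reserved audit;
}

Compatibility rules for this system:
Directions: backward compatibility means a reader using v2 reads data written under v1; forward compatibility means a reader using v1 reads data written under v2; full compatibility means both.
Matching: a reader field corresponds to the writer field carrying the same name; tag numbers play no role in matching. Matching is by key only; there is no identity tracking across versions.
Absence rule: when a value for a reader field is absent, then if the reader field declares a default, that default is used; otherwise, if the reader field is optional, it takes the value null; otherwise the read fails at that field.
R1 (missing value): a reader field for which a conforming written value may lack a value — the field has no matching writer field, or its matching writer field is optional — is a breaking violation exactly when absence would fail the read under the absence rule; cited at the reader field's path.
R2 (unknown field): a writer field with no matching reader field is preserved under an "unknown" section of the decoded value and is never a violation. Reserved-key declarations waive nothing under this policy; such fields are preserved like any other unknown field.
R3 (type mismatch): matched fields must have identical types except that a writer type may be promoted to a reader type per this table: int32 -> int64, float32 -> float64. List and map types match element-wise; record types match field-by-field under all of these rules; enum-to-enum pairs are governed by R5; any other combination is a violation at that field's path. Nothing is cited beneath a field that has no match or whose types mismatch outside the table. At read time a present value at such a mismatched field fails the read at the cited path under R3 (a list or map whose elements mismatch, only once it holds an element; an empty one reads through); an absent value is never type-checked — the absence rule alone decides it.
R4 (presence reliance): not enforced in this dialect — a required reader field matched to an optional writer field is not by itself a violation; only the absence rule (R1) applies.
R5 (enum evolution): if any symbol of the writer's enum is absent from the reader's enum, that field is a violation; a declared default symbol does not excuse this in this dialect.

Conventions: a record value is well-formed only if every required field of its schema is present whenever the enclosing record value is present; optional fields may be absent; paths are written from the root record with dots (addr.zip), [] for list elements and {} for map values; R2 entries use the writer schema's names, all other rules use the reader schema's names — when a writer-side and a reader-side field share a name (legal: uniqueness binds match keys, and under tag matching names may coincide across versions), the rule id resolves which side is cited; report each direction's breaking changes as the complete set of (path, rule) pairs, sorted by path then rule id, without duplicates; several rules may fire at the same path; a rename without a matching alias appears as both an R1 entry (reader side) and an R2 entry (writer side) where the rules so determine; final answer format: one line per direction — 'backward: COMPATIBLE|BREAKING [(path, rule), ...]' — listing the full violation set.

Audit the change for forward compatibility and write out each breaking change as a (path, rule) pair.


forward: COMPATIBLE []

the writer's type comes first in each Device pair
forward analysis of Device with v1 as reader and v2 as writer:
  writer required, Channel -> Channel: reader status maps from writer status
  writer optional, list<int32> -> list<int32>: reader tags maps from writer tags
  writer required, int32 -> int32: reader seq maps from writer seq
  writer optional, int32 -> int32: reader age maps from writer age
  writer optional, bool -> bool: reader archived maps from writer archived
  writer required, string -> string: reader country maps from writer country
  writer required, string -> string: reader notes maps from writer notes
  leftover writer field: balance
  leftover writer field: score
  => forward: COMPATIBLE
diffs on Device not affecting the asked answer:
  added field balance to record Device: optional float32, tag 1 (in v2 it sits immediately before country) -> fires no rule on Device, leaving the asked answer as it is
  added field score to record Device: optional float32, tag 16 (in v2 it sits immediately before country) -> fires no rule on Device, leaving the asked answer as it is


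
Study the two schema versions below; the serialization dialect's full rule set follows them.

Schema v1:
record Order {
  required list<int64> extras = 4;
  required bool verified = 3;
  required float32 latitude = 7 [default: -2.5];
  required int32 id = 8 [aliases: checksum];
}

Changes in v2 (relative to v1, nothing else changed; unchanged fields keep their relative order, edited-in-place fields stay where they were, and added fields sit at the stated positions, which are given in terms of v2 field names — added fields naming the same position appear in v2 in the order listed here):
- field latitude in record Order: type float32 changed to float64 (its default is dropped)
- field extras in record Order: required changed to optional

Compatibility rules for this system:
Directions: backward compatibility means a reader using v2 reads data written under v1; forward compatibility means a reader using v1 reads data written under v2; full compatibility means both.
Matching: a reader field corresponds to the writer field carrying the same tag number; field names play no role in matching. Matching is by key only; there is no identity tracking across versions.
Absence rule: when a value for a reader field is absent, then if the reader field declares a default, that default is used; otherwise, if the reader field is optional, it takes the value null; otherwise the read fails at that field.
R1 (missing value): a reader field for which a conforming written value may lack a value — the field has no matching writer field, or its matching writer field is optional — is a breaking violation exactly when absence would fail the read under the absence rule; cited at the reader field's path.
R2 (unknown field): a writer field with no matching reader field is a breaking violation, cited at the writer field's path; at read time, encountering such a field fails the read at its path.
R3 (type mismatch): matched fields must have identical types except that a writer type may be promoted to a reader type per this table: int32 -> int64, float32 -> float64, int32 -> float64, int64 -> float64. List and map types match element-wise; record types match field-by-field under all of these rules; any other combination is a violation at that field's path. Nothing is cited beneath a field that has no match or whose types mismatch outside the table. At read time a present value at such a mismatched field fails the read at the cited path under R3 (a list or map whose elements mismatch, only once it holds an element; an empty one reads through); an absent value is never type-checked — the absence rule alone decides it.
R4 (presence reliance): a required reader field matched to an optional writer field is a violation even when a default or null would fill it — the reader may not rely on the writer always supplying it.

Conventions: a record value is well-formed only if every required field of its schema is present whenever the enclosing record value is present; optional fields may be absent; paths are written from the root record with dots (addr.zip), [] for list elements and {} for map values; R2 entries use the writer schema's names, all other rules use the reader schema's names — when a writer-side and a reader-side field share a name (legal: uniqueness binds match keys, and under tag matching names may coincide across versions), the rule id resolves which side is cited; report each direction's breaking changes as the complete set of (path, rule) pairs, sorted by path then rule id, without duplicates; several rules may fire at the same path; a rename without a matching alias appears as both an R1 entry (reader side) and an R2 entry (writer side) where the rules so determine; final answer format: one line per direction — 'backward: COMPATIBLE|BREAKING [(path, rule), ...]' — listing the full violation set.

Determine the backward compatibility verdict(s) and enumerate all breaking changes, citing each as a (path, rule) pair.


backward: COMPATIBLE []

each type pair in Order: writer, then reader
backward analysis of Order with v2 as reader and v1 as writer:
  extras: paired with writer extras (list<int64> -> list<int64>; writer required)
  verified: paired with writer verified (bool -> bool; writer required)
  latitude: paired with writer latitude (float32 -> float64; writer required)
  id: paired with writer id (int32 -> int32; writer required)
  => no violations; backward on Order: COMPATIBLE
diffs on Order not affecting the asked answer:
  field latitude in record Order: type float32 changed to float64 (its default is dropped) -> matters only for Order's forward compatibility — outside the asked direction
  field extras in record Order: required changed to optional -> matters only for Order's forward compatibility — outside the asked direction
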